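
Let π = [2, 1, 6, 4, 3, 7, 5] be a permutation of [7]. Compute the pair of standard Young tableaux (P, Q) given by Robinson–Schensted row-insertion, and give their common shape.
P = [1, 3, 5] / [2, 4, 7] / [6];  Q = [1, 3, 6] / [2, 4, 7] / [5];  common shape = (3, 3, 1)

Row-insert the values π_1, π_2, … into P one at a time, bumping the leftmost entry strictly greater than the inserted value down to the next row. The recording tableau Q records, in position (i, j), the step at which that cell was added to P.
  Insert 2 (step 1): P = [2];  Q = [1]
  Insert 1 (step 2): P = [1] / [2];  Q = [1] / [2]
  Insert 6 (step 3): P = [1, 6] / [2];  Q = [1, 3] / [2]
  Insert 4 (step 4): P = [1, 4] / [2, 6];  Q = [1, 3] / [2, 4]
  Insert 3 (step 5): P = [1, 3] / [2, 4] / [6];  Q = [1, 3] / [2, 4] / [5]
  Insert 7 (step 6): P = [1, 3, 7] / [2, 4] / [6];  Q = [1, 3, 6] / [2, 4] / [5]
  Insert 5 (step 7): P = [1, 3, 5] / [2, 4, 7] / [6];  Q = [1, 3, 6] / [2, 4, 7] / [5]
Final shape: (3, 3, 1).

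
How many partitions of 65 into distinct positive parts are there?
q(65) = 18200

A partition into distinct parts is a strictly decreasing sequence summing to n. The recurrence d(n, m) = d(n, m−1) + d(n−m, m−1) (use part m at most once) with q(n) = d(n, n) gives q(65) = 18200. (Euler's theorem: # distinct-part partitions = # odd-part partitions.)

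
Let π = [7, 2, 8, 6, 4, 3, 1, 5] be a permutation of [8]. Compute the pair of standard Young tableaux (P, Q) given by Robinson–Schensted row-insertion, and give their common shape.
P = [1, 3, 5] / [2, 8] / [4] / [6] / [7];  Q = [1, 3, 8] / [2, 4] / [5] / [6] / [7];  common shape = (3, 2, 1, 1, 1)

Row-insert the values π_1, π_2, … into P one at a time, bumping the leftmost entry strictly greater than the inserted value down to the next row. The recording tableau Q records, in position (i, j), the step at which that cell was added to P.
  Insert 7 (step 1): P = [7];  Q = [1]
  Insert 2 (step 2): P = [2] / [7];  Q = [1] / [2]
  Insert 8 (step 3): P = [2, 8] / [7];  Q = [1, 3] / [2]
  Insert 6 (step 4): P = [2, 6] / [7, 8];  Q = [1, 3] / [2, 4]
  Insert 4 (step 5): P = [2, 4] / [6, 8] / [7];  Q = [1, 3] / [2, 4] / [5]
  Insert 3 (step 6): P = [2, 3] / [4, 8] / [6] / [7];  Q = [1, 3] / [2, 4] / [5] / [6]
  Insert 1 (step 7): P = [1, 3] / [2, 8] / [4] / [6] / [7];  Q = [1, 3] / [2, 4] / [5] / [6] / [7]
  Insert 5 (step 8): P = [1, 3, 5] / [2, 8] / [4] / [6] / [7];  Q = [1, 3, 8] / [2, 4] / [5] / [6] / [7]
Final shape: (3, 2, 1, 1, 1).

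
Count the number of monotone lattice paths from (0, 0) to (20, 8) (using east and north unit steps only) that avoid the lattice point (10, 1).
Number of paths = 2894177

Total paths from (0, 0) to (20, 8): C(28, 20) = 3108105. Paths through (10, 1): (paths (0, 0) → (10, 1)) × (paths (10, 1) → (20, 8)) = C(11, 10) · C(17, 10) = 11 · 19448 = 213928. Avoidance count = 3108105 − 213928 = 2894177.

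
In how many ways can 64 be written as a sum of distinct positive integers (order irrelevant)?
q(64) = 16444

A partition into distinct parts is a strictly decreasing sequence summing to n. The recurrence d(n, m) = d(n, m−1) + d(n−m, m−1) (use part m at most once) with q(n) = d(n, n) gives q(64) = 16444. (Euler's theorem: # distinct-part partitions = # odd-part partitions.)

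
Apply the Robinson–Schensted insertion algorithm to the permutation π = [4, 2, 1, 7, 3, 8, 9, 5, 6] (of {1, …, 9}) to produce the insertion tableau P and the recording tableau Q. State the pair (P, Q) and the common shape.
P = [1, 3, 5, 6] / [2, 7, 8, 9] / [4];  Q = [1, 4, 6, 7] / [2, 5, 8, 9] / [3];  common shape = (4, 4, 1)

Row-insert the values π_1, π_2, … into P one at a time, bumping the leftmost entry strictly greater than the inserted value down to the next row. The recording tableau Q records, in position (i, j), the step at which that cell was added to P.
  Insert 4 (step 1): P = [4];  Q = [1]
  Insert 2 (step 2): P = [2] / [4];  Q = [1] / [2]
  Insert 1 (step 3): P = [1] / [2] / [4];  Q = [1] / [2] / [3]
  Insert 7 (step 4): P = [1, 7] / [2] / [4];  Q = [1, 4] / [2] / [3]
  Insert 3 (step 5): P = [1, 3] / [2, 7] / [4];  Q = [1, 4] / [2, 5] / [3]
  Insert 8 (step 6): P = [1, 3, 8] / [2, 7] / [4];  Q = [1, 4, 6] / [2, 5] / [3]
  Insert 9 (step 7): P = [1, 3, 8, 9] / [2, 7] / [4];  Q = [1, 4, 6, 7] / [2, 5] / [3]
  Insert 5 (step 8): P = [1, 3, 5, 9] / [2, 7, 8] / [4];  Q = [1, 4, 6, 7] / [2, 5, 8] / [3]
  Insert 6 (step 9): P = [1, 3, 5, 6] / [2, 7, 8, 9] / [4];  Q = [1, 4, 6, 7] / [2, 5, 8, 9] / [3]
Final shape: (4, 4, 1).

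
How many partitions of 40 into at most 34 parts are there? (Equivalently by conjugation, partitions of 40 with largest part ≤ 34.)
p(40, parts ≤ 34) = 37319

Use the recurrence p(n, m) = p(n, m−1) + p(n−m, m): either the largest part is < m (count p(n, m−1)) or the largest part is exactly m (remove one copy of m, count p(n−m, m)). With p(0, ·) = 1 this gives p(40, parts ≤ 34) = 37319. (By conjugating Young diagrams, this also counts partitions of 40 into at most 34 parts.)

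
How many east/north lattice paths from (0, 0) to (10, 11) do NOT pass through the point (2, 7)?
Number of paths = 334896

Total paths from (0, 0) to (10, 11): C(21, 10) = 352716. Paths through (2, 7): (paths (0, 0) → (2, 7)) × (paths (2, 7) → (10, 11)) = C(9, 2) · C(12, 8) = 36 · 495 = 17820. Avoidance count = 352716 − 17820 = 334896.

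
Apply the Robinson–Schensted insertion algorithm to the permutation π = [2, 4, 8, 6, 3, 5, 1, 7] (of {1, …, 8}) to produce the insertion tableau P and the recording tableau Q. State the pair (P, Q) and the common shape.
P = [1, 3, 5, 7] / [2, 6] / [4] / [8];  Q = [1, 2, 3, 8] / [4, 6] / [5] / [7];  common shape = (4, 2, 1, 1)

Row-insert the values π_1, π_2, … into P one at a time, bumping the leftmost entry strictly greater than the inserted value down to the next row. The recording tableau Q records, in position (i, j), the step at which that cell was added to P.
  Insert 2 (step 1): P = [2];  Q = [1]
  Insert 4 (step 2): P = [2, 4];  Q = [1, 2]
  Insert 8 (step 3): P = [2, 4, 8];  Q = [1, 2, 3]
  Insert 6 (step 4): P = [2, 4, 6] / [8];  Q = [1, 2, 3] / [4]
  Insert 3 (step 5): P = [2, 3, 6] / [4] / [8];  Q = [1, 2, 3] / [4] / [5]
  Insert 5 (step 6): P = [2, 3, 5] / [4, 6] / [8];  Q = [1, 2, 3] / [4, 6] / [5]
  Insert 1 (step 7): P = [1, 3, 5] / [2, 6] / [4] / [8];  Q = [1, 2, 3] / [4, 6] / [5] / [7]
  Insert 7 (step 8): P = [1, 3, 5, 7] / [2, 6] / [4] / [8];  Q = [1, 2, 3, 8] / [4, 6] / [5] / [7]
Final shape: (4, 2, 1, 1).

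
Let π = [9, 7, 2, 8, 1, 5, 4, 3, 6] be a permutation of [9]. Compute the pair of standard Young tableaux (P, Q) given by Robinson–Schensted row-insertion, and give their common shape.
P = [1, 3, 6] / [2, 4] / [5, 8] / [7] / [9];  Q = [1, 4, 9] / [2, 6] / [3, 7] / [5] / [8];  common shape = (3, 2, 2, 1, 1)

Row-insert the values π_1, π_2, … into P one at a time, bumping the leftmost entry strictly greater than the inserted value down to the next row. The recording tableau Q records, in position (i, j), the step at which that cell was added to P.
  Insert 9 (step 1): P = [9];  Q = [1]
  Insert 7 (step 2): P = [7] / [9];  Q = [1] / [2]
  Insert 2 (step 3): P = [2] / [7] / [9];  Q = [1] / [2] / [3]
  Insert 8 (step 4): P = [2, 8] / [7] / [9];  Q = [1, 4] / [2] / [3]
  Insert 1 (step 5): P = [1, 8] / [2] / [7] / [9];  Q = [1, 4] / [2] / [3] / [5]
  Insert 5 (step 6): P = [1, 5] / [2, 8] / [7] / [9];  Q = [1, 4] / [2, 6] / [3] / [5]
  Insert 4 (step 7): P = [1, 4] / [2, 5] / [7, 8] / [9];  Q = [1, 4] / [2, 6] / [3, 7] / [5]
  Insert 3 (step 8): P = [1, 3] / [2, 4] / [5, 8] / [7] / [9];  Q = [1, 4] / [2, 6] / [3, 7] / [5] / [8]
  Insert 6 (step 9): P = [1, 3, 6] / [2, 4] / [5, 8] / [7] / [9];  Q = [1, 4, 9] / [2, 6] / [3, 7] / [5] / [8]
Final shape: (3, 2, 2, 1, 1).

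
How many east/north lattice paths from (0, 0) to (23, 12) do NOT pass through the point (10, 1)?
Number of paths = 806994216

Total paths from (0, 0) to (23, 12): C(35, 23) = 834451800. Paths through (10, 1): (paths (0, 0) → (10, 1)) × (paths (10, 1) → (23, 12)) = C(11, 10) · C(24, 13) = 11 · 2496144 = 27457584. Avoidance count = 834451800 − 27457584 = 806994216.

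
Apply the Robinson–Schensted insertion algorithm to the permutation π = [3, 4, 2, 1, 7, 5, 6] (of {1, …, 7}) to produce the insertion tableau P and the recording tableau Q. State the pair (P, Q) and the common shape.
P = [1, 4, 5, 6] / [2, 7] / [3];  Q = [1, 2, 5, 7] / [3, 6] / [4];  common shape = (4, 2, 1)

Row-insert the values π_1, π_2, … into P one at a time, bumping the leftmost entry strictly greater than the inserted value down to the next row. The recording tableau Q records, in position (i, j), the step at which that cell was added to P.
  Insert 3 (step 1): P = [3];  Q = [1]
  Insert 4 (step 2): P = [3, 4];  Q = [1, 2]
  Insert 2 (step 3): P = [2, 4] / [3];  Q = [1, 2] / [3]
  Insert 1 (step 4): P = [1, 4] / [2] / [3];  Q = [1, 2] / [3] / [4]
  Insert 7 (step 5): P = [1, 4, 7] / [2] / [3];  Q = [1, 2, 5] / [3] / [4]
  Insert 5 (step 6): P = [1, 4, 5] / [2, 7] / [3];  Q = [1, 2, 5] / [3, 6] / [4]
  Insert 6 (step 7): P = [1, 4, 5, 6] / [2, 7] / [3];  Q = [1, 2, 5, 7] / [3, 6] / [4]
Final shape: (4, 2, 1).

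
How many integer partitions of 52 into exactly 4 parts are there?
p(52, 4 parts) = 1033

Partitions of n into exactly k parts are in bijection with partitions of n − k into at most k parts (subtract 1 from each part). So p(52, exactly 4) = p(48, parts ≤ 4). Computing via the recurrence p(m, j) = p(m, j−1) + p(m−j, j) gives 1033.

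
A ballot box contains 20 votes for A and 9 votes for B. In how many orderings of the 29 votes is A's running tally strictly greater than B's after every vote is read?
Strict-lead orderings = 3798795

Total orderings of the 29 votes with 20 for A: C(29, 20) = 10015005. By the Bertrand ballot formula (Cycle Lemma / reflection principle), the number of orderings in which A is strictly ahead of B throughout is (p − q)/(p + q) · C(p + q, p) = (20 − 9)/(20 + 9) · 10015005 = 3798795.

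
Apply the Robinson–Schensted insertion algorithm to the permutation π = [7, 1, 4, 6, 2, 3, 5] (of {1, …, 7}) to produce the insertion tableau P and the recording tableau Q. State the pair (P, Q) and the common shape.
P = [1, 2, 3, 5] / [4, 6] / [7];  Q = [1, 3, 4, 7] / [2, 6] / [5];  common shape = (4, 2, 1)

Row-insert the values π_1, π_2, … into P one at a time, bumping the leftmost entry strictly greater than the inserted value down to the next row. The recording tableau Q records, in position (i, j), the step at which that cell was added to P.
  Insert 7 (step 1): P = [7];  Q = [1]
  Insert 1 (step 2): P = [1] / [7];  Q = [1] / [2]
  Insert 4 (step 3): P = [1, 4] / [7];  Q = [1, 3] / [2]
  Insert 6 (step 4): P = [1, 4, 6] / [7];  Q = [1, 3, 4] / [2]
  Insert 2 (step 5): P = [1, 2, 6] / [4] / [7];  Q = [1, 3, 4] / [2] / [5]
  Insert 3 (step 6): P = [1, 2, 3] / [4, 6] / [7];  Q = [1, 3, 4] / [2, 6] / [5]
  Insert 5 (step 7): P = [1, 2, 3, 5] / [4, 6] / [7];  Q = [1, 3, 4, 7] / [2, 6] / [5]
Final shape: (4, 2, 1).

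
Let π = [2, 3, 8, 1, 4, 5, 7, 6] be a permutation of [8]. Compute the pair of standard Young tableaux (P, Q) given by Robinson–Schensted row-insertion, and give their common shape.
P = [1, 3, 4, 5, 6] / [2, 7] / [8];  Q = [1, 2, 3, 6, 7] / [4, 5] / [8];  common shape = (5, 2, 1)

Row-insert the values π_1, π_2, … into P one at a time, bumping the leftmost entry strictly greater than the inserted value down to the next row. The recording tableau Q records, in position (i, j), the step at which that cell was added to P.
  Insert 2 (step 1): P = [2];  Q = [1]
  Insert 3 (step 2): P = [2, 3];  Q = [1, 2]
  Insert 8 (step 3): P = [2, 3, 8];  Q = [1, 2, 3]
  Insert 1 (step 4): P = [1, 3, 8] / [2];  Q = [1, 2, 3] / [4]
  Insert 4 (step 5): P = [1, 3, 4] / [2, 8];  Q = [1, 2, 3] / [4, 5]
  Insert 5 (step 6): P = [1, 3, 4, 5] / [2, 8];  Q = [1, 2, 3, 6] / [4, 5]
  Insert 7 (step 7): P = [1, 3, 4, 5, 7] / [2, 8];  Q = [1, 2, 3, 6, 7] / [4, 5]
  Insert 6 (step 8): P = [1, 3, 4, 5, 6] / [2, 7] / [8];  Q = [1, 2, 3, 6, 7] / [4, 5] / [8]
Final shape: (5, 2, 1).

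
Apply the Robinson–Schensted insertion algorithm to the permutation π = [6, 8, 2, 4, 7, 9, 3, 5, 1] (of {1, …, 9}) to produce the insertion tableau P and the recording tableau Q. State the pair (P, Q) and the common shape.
P = [1, 3, 5, 9] / [2, 7] / [4, 8] / [6];  Q = [1, 2, 5, 6] / [3, 4] / [7, 8] / [9];  common shape = (4, 2, 2, 1)

Row-insert the values π_1, π_2, … into P one at a time, bumping the leftmost entry strictly greater than the inserted value down to the next row. The recording tableau Q records, in position (i, j), the step at which that cell was added to P.
  Insert 6 (step 1): P = [6];  Q = [1]
  Insert 8 (step 2): P = [6, 8];  Q = [1, 2]
  Insert 2 (step 3): P = [2, 8] / [6];  Q = [1, 2] / [3]
  Insert 4 (step 4): P = [2, 4] / [6, 8];  Q = [1, 2] / [3, 4]
  Insert 7 (step 5): P = [2, 4, 7] / [6, 8];  Q = [1, 2, 5] / [3, 4]
  Insert 9 (step 6): P = [2, 4, 7, 9] / [6, 8];  Q = [1, 2, 5, 6] / [3, 4]
  Insert 3 (step 7): P = [2, 3, 7, 9] / [4, 8] / [6];  Q = [1, 2, 5, 6] / [3, 4] / [7]
  Insert 5 (step 8): P = [2, 3, 5, 9] / [4, 7] / [6, 8];  Q = [1, 2, 5, 6] / [3, 4] / [7, 8]
  Insert 1 (step 9): P = [1, 3, 5, 9] / [2, 7] / [4, 8] / [6];  Q = [1, 2, 5, 6] / [3, 4] / [7, 8] / [9]
Final shape: (4, 2, 2, 1).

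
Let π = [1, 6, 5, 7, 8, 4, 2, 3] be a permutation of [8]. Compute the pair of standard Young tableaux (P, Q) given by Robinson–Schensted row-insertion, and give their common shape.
P = [1, 2, 3, 8] / [4, 7] / [5] / [6];  Q = [1, 2, 4, 5] / [3, 8] / [6] / [7];  common shape = (4, 2, 1, 1)

Row-insert the values π_1, π_2, … into P one at a time, bumping the leftmost entry strictly greater than the inserted value down to the next row. The recording tableau Q records, in position (i, j), the step at which that cell was added to P.
  Insert 1 (step 1): P = [1];  Q = [1]
  Insert 6 (step 2): P = [1, 6];  Q = [1, 2]
  Insert 5 (step 3): P = [1, 5] / [6];  Q = [1, 2] / [3]
  Insert 7 (step 4): P = [1, 5, 7] / [6];  Q = [1, 2, 4] / [3]
  Insert 8 (step 5): P = [1, 5, 7, 8] / [6];  Q = [1, 2, 4, 5] / [3]
  Insert 4 (step 6): P = [1, 4, 7, 8] / [5] / [6];  Q = [1, 2, 4, 5] / [3] / [6]
  Insert 2 (step 7): P = [1, 2, 7, 8] / [4] / [5] / [6];  Q = [1, 2, 4, 5] / [3] / [6] / [7]
  Insert 3 (step 8): P = [1, 2, 3, 8] / [4, 7] / [5] / [6];  Q = [1, 2, 4, 5] / [3, 8] / [6] / [7]
Final shape: (4, 2, 1, 1).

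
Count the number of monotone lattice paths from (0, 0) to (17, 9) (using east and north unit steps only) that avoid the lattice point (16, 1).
Number of paths = 3124397

Total paths from (0, 0) to (17, 9): C(26, 17) = 3124550. Paths through (16, 1): (paths (0, 0) → (16, 1)) × (paths (16, 1) → (17, 9)) = C(17, 16) · C(9, 1) = 17 · 9 = 153. Avoidance count = 3124550 − 153 = 3124397.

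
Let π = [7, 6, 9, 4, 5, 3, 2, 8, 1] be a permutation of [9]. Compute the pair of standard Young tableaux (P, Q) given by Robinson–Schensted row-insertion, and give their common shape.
P = [1, 5, 8] / [2, 9] / [3] / [4] / [6] / [7];  Q = [1, 3, 8] / [2, 5] / [4] / [6] / [7] / [9];  common shape = (3, 2, 1, 1, 1, 1)

Row-insert the values π_1, π_2, … into P one at a time, bumping the leftmost entry strictly greater than the inserted value down to the next row. The recording tableau Q records, in position (i, j), the step at which that cell was added to P.
  Insert 7 (step 1): P = [7];  Q = [1]
  Insert 6 (step 2): P = [6] / [7];  Q = [1] / [2]
  Insert 9 (step 3): P = [6, 9] / [7];  Q = [1, 3] / [2]
  Insert 4 (step 4): P = [4, 9] / [6] / [7];  Q = [1, 3] / [2] / [4]
  Insert 5 (step 5): P = [4, 5] / [6, 9] / [7];  Q = [1, 3] / [2, 5] / [4]
  Insert 3 (step 6): P = [3, 5] / [4, 9] / [6] / [7];  Q = [1, 3] / [2, 5] / [4] / [6]
  Insert 2 (step 7): P = [2, 5] / [3, 9] / [4] / [6] / [7];  Q = [1, 3] / [2, 5] / [4] / [6] / [7]
  Insert 8 (step 8): P = [2, 5, 8] / [3, 9] / [4] / [6] / [7];  Q = [1, 3, 8] / [2, 5] / [4] / [6] / [7]
  Insert 1 (step 9): P = [1, 5, 8] / [2, 9] / [3] / [4] / [6] / [7];  Q = [1, 3, 8] / [2, 5] / [4] / [6] / [7] / [9]
Final shape: (3, 2, 1, 1, 1, 1).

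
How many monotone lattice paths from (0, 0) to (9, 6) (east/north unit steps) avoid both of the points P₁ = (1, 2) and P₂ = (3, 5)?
Number of paths = 3338

Inclusion–exclusion. Total paths: C(15, 9) = 5005. Through P₁: C(3, 1)·C(12, 8) = 1485. Through P₂: C(8, 3)·C(7, 6) = 392. Since P₁ is strictly southwest of P₂, a monotone path through both must visit P₁ then P₂; paths through both = C(3, 1)·C(5, 2)·C(7, 6) = 210. Avoid both = 5005 − 1485 − 392 + 210 = 3338.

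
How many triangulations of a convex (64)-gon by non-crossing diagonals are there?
C_62 = 24139737743045626825711458546273312

These polygon triangulations are counted by the Catalan number C_n = (1/(n + 1)) · C(2n, n). For n = 62: C_62 = (1/63) · C(124, 62) = 1520803477811874490019821888415218656/63 = 24139737743045626825711458546273312.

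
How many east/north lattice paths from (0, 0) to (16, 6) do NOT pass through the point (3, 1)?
Number of paths = 40341

Total paths from (0, 0) to (16, 6): C(22, 16) = 74613. Paths through (3, 1): (paths (0, 0) → (3, 1)) × (paths (3, 1) → (16, 6)) = C(4, 3) · C(18, 13) = 4 · 8568 = 34272. Avoidance count = 74613 − 34272 = 40341.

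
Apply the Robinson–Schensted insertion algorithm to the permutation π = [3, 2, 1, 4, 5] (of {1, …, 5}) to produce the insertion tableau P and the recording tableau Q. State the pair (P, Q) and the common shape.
P = [1, 4, 5] / [2] / [3];  Q = [1, 4, 5] / [2] / [3];  common shape = (3, 1, 1)

Row-insert the values π_1, π_2, … into P one at a time, bumping the leftmost entry strictly greater than the inserted value down to the next row. The recording tableau Q records, in position (i, j), the step at which that cell was added to P.
  Insert 3 (step 1): P = [3];  Q = [1]
  Insert 2 (step 2): P = [2] / [3];  Q = [1] / [2]
  Insert 1 (step 3): P = [1] / [2] / [3];  Q = [1] / [2] / [3]
  Insert 4 (step 4): P = [1, 4] / [2] / [3];  Q = [1, 4] / [2] / [3]
  Insert 5 (step 5): P = [1, 4, 5] / [2] / [3];  Q = [1, 4, 5] / [2] / [3]
Final shape: (3, 1, 1).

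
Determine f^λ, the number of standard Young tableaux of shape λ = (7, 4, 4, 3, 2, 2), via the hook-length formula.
# SYT of shape (7, 4, 4, 3, 2, 2) = 2182430250

Hook-length formula: f^λ = n! / Π hook(c), product over all cells c of the Young diagram. For λ = (7, 4, 4, 3, 2, 2), n = 22 boxes. Hook lengths by row (left-to-right, top-to-bottom): [12, 11, 8, 6, 3, 2, 1]; [8, 7, 4, 2]; [7, 6, 3, 1]; [5, 4, 1]; [3, 2]; [2, 1]. Product of hooks = 515022520320. So f^λ = 22! / 515022520320 = 1124000727777607680000 / 515022520320 = 2182430250.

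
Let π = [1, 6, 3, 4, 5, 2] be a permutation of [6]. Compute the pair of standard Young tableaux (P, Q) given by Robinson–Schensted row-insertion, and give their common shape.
P = [1, 2, 4, 5] / [3] / [6];  Q = [1, 2, 4, 5] / [3] / [6];  common shape = (4, 1, 1)

Row-insert the values π_1, π_2, … into P one at a time, bumping the leftmost entry strictly greater than the inserted value down to the next row. The recording tableau Q records, in position (i, j), the step at which that cell was added to P.
  Insert 1 (step 1): P = [1];  Q = [1]
  Insert 6 (step 2): P = [1, 6];  Q = [1, 2]
  Insert 3 (step 3): P = [1, 3] / [6];  Q = [1, 2] / [3]
  Insert 4 (step 4): P = [1, 3, 4] / [6];  Q = [1, 2, 4] / [3]
  Insert 5 (step 5): P = [1, 3, 4, 5] / [6];  Q = [1, 2, 4, 5] / [3]
  Insert 2 (step 6): P = [1, 2, 4, 5] / [3] / [6];  Q = [1, 2, 4, 5] / [3] / [6]
Final shape: (4, 1, 1).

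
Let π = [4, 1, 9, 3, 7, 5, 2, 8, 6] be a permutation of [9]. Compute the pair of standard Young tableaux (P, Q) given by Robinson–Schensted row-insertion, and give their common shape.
P = [1, 2, 5, 6] / [3, 7, 8] / [4] / [9];  Q = [1, 3, 5, 8] / [2, 4, 9] / [6] / [7];  common shape = (4, 3, 1, 1)

Row-insert the values π_1, π_2, … into P one at a time, bumping the leftmost entry strictly greater than the inserted value down to the next row. The recording tableau Q records, in position (i, j), the step at which that cell was added to P.
  Insert 4 (step 1): P = [4];  Q = [1]
  Insert 1 (step 2): P = [1] / [4];  Q = [1] / [2]
  Insert 9 (step 3): P = [1, 9] / [4];  Q = [1, 3] / [2]
  Insert 3 (step 4): P = [1, 3] / [4, 9];  Q = [1, 3] / [2, 4]
  Insert 7 (step 5): P = [1, 3, 7] / [4, 9];  Q = [1, 3, 5] / [2, 4]
  Insert 5 (step 6): P = [1, 3, 5] / [4, 7] / [9];  Q = [1, 3, 5] / [2, 4] / [6]
  Insert 2 (step 7): P = [1, 2, 5] / [3, 7] / [4] / [9];  Q = [1, 3, 5] / [2, 4] / [6] / [7]
  Insert 8 (step 8): P = [1, 2, 5, 8] / [3, 7] / [4] / [9];  Q = [1, 3, 5, 8] / [2, 4] / [6] / [7]
  Insert 6 (step 9): P = [1, 2, 5, 6] / [3, 7, 8] / [4] / [9];  Q = [1, 3, 5, 8] / [2, 4, 9] / [6] / [7]
Final shape: (4, 3, 1, 1).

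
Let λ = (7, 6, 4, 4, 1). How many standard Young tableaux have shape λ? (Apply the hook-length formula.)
# SYT of shape (7, 6, 4, 4, 1) = 1034633600

Hook-length formula: f^λ = n! / Π hook(c), product over all cells c of the Young diagram. For λ = (7, 6, 4, 4, 1), n = 22 boxes. Hook lengths by row (left-to-right, top-to-bottom): [11, 9, 8, 7, 4, 3, 1]; [9, 7, 6, 5, 2, 1]; [6, 4, 3, 2]; [5, 3, 2, 1]; [1]. Product of hooks = 1086375628800. So f^λ = 22! / 1086375628800 = 1124000727777607680000 / 1086375628800 = 1034633600.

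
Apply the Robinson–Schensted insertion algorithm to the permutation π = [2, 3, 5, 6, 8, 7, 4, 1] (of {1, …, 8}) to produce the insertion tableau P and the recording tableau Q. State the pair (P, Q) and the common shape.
P = [1, 3, 4, 6, 7] / [2] / [5] / [8];  Q = [1, 2, 3, 4, 5] / [6] / [7] / [8];  common shape = (5, 1, 1, 1)

Row-insert the values π_1, π_2, … into P one at a time, bumping the leftmost entry strictly greater than the inserted value down to the next row. The recording tableau Q records, in position (i, j), the step at which that cell was added to P.
  Insert 2 (step 1): P = [2];  Q = [1]
  Insert 3 (step 2): P = [2, 3];  Q = [1, 2]
  Insert 5 (step 3): P = [2, 3, 5];  Q = [1, 2, 3]
  Insert 6 (step 4): P = [2, 3, 5, 6];  Q = [1, 2, 3, 4]
  Insert 8 (step 5): P = [2, 3, 5, 6, 8];  Q = [1, 2, 3, 4, 5]
  Insert 7 (step 6): P = [2, 3, 5, 6, 7] / [8];  Q = [1, 2, 3, 4, 5] / [6]
  Insert 4 (step 7): P = [2, 3, 4, 6, 7] / [5] / [8];  Q = [1, 2, 3, 4, 5] / [6] / [7]
  Insert 1 (step 8): P = [1, 3, 4, 6, 7] / [2] / [5] / [8];  Q = [1, 2, 3, 4, 5] / [6] / [7] / [8]
Final shape: (5, 1, 1, 1).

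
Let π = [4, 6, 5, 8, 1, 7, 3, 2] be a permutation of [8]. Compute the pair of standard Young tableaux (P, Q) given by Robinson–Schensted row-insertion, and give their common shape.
P = [1, 2, 7] / [3, 5] / [4, 8] / [6];  Q = [1, 2, 4] / [3, 6] / [5, 7] / [8];  common shape = (3, 2, 2, 1)

Row-insert the values π_1, π_2, … into P one at a time, bumping the leftmost entry strictly greater than the inserted value down to the next row. The recording tableau Q records, in position (i, j), the step at which that cell was added to P.
  Insert 4 (step 1): P = [4];  Q = [1]
  Insert 6 (step 2): P = [4, 6];  Q = [1, 2]
  Insert 5 (step 3): P = [4, 5] / [6];  Q = [1, 2] / [3]
  Insert 8 (step 4): P = [4, 5, 8] / [6];  Q = [1, 2, 4] / [3]
  Insert 1 (step 5): P = [1, 5, 8] / [4] / [6];  Q = [1, 2, 4] / [3] / [5]
  Insert 7 (step 6): P = [1, 5, 7] / [4, 8] / [6];  Q = [1, 2, 4] / [3, 6] / [5]
  Insert 3 (step 7): P = [1, 3, 7] / [4, 5] / [6, 8];  Q = [1, 2, 4] / [3, 6] / [5, 7]
  Insert 2 (step 8): P = [1, 2, 7] / [3, 5] / [4, 8] / [6];  Q = [1, 2, 4] / [3, 6] / [5, 7] / [8]
Final shape: (3, 2, 2, 1).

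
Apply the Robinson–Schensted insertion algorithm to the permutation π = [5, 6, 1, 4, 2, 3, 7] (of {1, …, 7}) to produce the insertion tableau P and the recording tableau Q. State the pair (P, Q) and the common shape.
P = [1, 2, 3, 7] / [4, 6] / [5];  Q = [1, 2, 6, 7] / [3, 4] / [5];  common shape = (4, 2, 1)

Row-insert the values π_1, π_2, … into P one at a time, bumping the leftmost entry strictly greater than the inserted value down to the next row. The recording tableau Q records, in position (i, j), the step at which that cell was added to P.
  Insert 5 (step 1): P = [5];  Q = [1]
  Insert 6 (step 2): P = [5, 6];  Q = [1, 2]
  Insert 1 (step 3): P = [1, 6] / [5];  Q = [1, 2] / [3]
  Insert 4 (step 4): P = [1, 4] / [5, 6];  Q = [1, 2] / [3, 4]
  Insert 2 (step 5): P = [1, 2] / [4, 6] / [5];  Q = [1, 2] / [3, 4] / [5]
  Insert 3 (step 6): P = [1, 2, 3] / [4, 6] / [5];  Q = [1, 2, 6] / [3, 4] / [5]
  Insert 7 (step 7): P = [1, 2, 3, 7] / [4, 6] / [5];  Q = [1, 2, 6, 7] / [3, 4] / [5]
Final shape: (4, 2, 1).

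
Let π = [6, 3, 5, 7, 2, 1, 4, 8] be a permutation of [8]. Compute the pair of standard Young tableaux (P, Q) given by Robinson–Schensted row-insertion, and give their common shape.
P = [1, 4, 7, 8] / [2, 5] / [3] / [6];  Q = [1, 3, 4, 8] / [2, 7] / [5] / [6];  common shape = (4, 2, 1, 1)

Row-insert the values π_1, π_2, … into P one at a time, bumping the leftmost entry strictly greater than the inserted value down to the next row. The recording tableau Q records, in position (i, j), the step at which that cell was added to P.
  Insert 6 (step 1): P = [6];  Q = [1]
  Insert 3 (step 2): P = [3] / [6];  Q = [1] / [2]
  Insert 5 (step 3): P = [3, 5] / [6];  Q = [1, 3] / [2]
  Insert 7 (step 4): P = [3, 5, 7] / [6];  Q = [1, 3, 4] / [2]
  Insert 2 (step 5): P = [2, 5, 7] / [3] / [6];  Q = [1, 3, 4] / [2] / [5]
  Insert 1 (step 6): P = [1, 5, 7] / [2] / [3] / [6];  Q = [1, 3, 4] / [2] / [5] / [6]
  Insert 4 (step 7): P = [1, 4, 7] / [2, 5] / [3] / [6];  Q = [1, 3, 4] / [2, 7] / [5] / [6]
  Insert 8 (step 8): P = [1, 4, 7, 8] / [2, 5] / [3] / [6];  Q = [1, 3, 4, 8] / [2, 7] / [5] / [6]
Final shape: (4, 2, 1, 1).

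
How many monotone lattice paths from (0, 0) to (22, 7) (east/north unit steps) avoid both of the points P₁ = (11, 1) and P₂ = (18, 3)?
Number of paths = 1349408

Inclusion–exclusion. Total paths: C(29, 22) = 1560780. Through P₁: C(12, 11)·C(17, 11) = 148512. Through P₂: C(21, 18)·C(8, 4) = 93100. Since P₁ is strictly southwest of P₂, a monotone path through both must visit P₁ then P₂; paths through both = C(12, 11)·C(9, 7)·C(8, 4) = 30240. Avoid both = 1560780 − 148512 − 93100 + 30240 = 1349408.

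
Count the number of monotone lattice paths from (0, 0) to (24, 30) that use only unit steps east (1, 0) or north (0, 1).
Number of paths = 1402659561581460

A monotone lattice path from (0, 0) to (24, 30) consists of 24 east steps and 30 north steps in some order, so it is determined by which 24 of the 54 steps are east. The count is C(54, 24) = 1402659561581460.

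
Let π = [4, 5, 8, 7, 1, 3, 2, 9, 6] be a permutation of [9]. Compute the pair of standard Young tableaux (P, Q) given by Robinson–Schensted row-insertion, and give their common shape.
P = [1, 2, 6, 9] / [3, 5, 7] / [4] / [8];  Q = [1, 2, 3, 8] / [4, 6, 9] / [5] / [7];  common shape = (4, 3, 1, 1)

Row-insert the values π_1, π_2, … into P one at a time, bumping the leftmost entry strictly greater than the inserted value down to the next row. The recording tableau Q records, in position (i, j), the step at which that cell was added to P.
  Insert 4 (step 1): P = [4];  Q = [1]
  Insert 5 (step 2): P = [4, 5];  Q = [1, 2]
  Insert 8 (step 3): P = [4, 5, 8];  Q = [1, 2, 3]
  Insert 7 (step 4): P = [4, 5, 7] / [8];  Q = [1, 2, 3] / [4]
  Insert 1 (step 5): P = [1, 5, 7] / [4] / [8];  Q = [1, 2, 3] / [4] / [5]
  Insert 3 (step 6): P = [1, 3, 7] / [4, 5] / [8];  Q = [1, 2, 3] / [4, 6] / [5]
  Insert 2 (step 7): P = [1, 2, 7] / [3, 5] / [4] / [8];  Q = [1, 2, 3] / [4, 6] / [5] / [7]
  Insert 9 (step 8): P = [1, 2, 7, 9] / [3, 5] / [4] / [8];  Q = [1, 2, 3, 8] / [4, 6] / [5] / [7]
  Insert 6 (step 9): P = [1, 2, 6, 9] / [3, 5, 7] / [4] / [8];  Q = [1, 2, 3, 8] / [4, 6, 9] / [5] / [7]
Final shape: (4, 3, 1, 1).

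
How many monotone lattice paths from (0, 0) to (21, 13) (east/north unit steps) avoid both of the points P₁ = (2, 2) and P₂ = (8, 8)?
Number of paths = 537450792

Inclusion–exclusion. Total paths: C(34, 21) = 927983760. Through P₁: C(4, 2)·C(30, 19) = 327763800. Through P₂: C(16, 8)·C(18, 13) = 110270160. Since P₁ is strictly southwest of P₂, a monotone path through both must visit P₁ then P₂; paths through both = C(4, 2)·C(12, 6)·C(18, 13) = 47500992. Avoid both = 927983760 − 327763800 − 110270160 + 47500992 = 537450792.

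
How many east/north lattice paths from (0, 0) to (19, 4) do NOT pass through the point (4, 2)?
Number of paths = 6815

Total paths from (0, 0) to (19, 4): C(23, 19) = 8855. Paths through (4, 2): (paths (0, 0) → (4, 2)) × (paths (4, 2) → (19, 4)) = C(6, 4) · C(17, 15) = 15 · 136 = 2040. Avoidance count = 8855 − 2040 = 6815.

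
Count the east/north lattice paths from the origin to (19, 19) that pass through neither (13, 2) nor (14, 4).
Number of paths = 35292105885

Inclusion–exclusion. Total paths: C(38, 19) = 35345263800. Through P₁: C(15, 13)·C(23, 6) = 10599435. Through P₂: C(18, 14)·C(20, 5) = 47442240. Since P₁ is strictly southwest of P₂, a monotone path through both must visit P₁ then P₂; paths through both = C(15, 13)·C(3, 1)·C(20, 5) = 4883760. Avoid both = 35345263800 − 10599435 − 47442240 + 4883760 = 35292105885.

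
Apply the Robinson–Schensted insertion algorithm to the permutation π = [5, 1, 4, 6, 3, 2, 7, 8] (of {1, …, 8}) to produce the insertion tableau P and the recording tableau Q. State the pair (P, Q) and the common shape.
P = [1, 2, 6, 7, 8] / [3] / [4] / [5];  Q = [1, 3, 4, 7, 8] / [2] / [5] / [6];  common shape = (5, 1, 1, 1)

Row-insert the values π_1, π_2, … into P one at a time, bumping the leftmost entry strictly greater than the inserted value down to the next row. The recording tableau Q records, in position (i, j), the step at which that cell was added to P.
  Insert 5 (step 1): P = [5];  Q = [1]
  Insert 1 (step 2): P = [1] / [5];  Q = [1] / [2]
  Insert 4 (step 3): P = [1, 4] / [5];  Q = [1, 3] / [2]
  Insert 6 (step 4): P = [1, 4, 6] / [5];  Q = [1, 3, 4] / [2]
  Insert 3 (step 5): P = [1, 3, 6] / [4] / [5];  Q = [1, 3, 4] / [2] / [5]
  Insert 2 (step 6): P = [1, 2, 6] / [3] / [4] / [5];  Q = [1, 3, 4] / [2] / [5] / [6]
  Insert 7 (step 7): P = [1, 2, 6, 7] / [3] / [4] / [5];  Q = [1, 3, 4, 7] / [2] / [5] / [6]
  Insert 8 (step 8): P = [1, 2, 6, 7, 8] / [3] / [4] / [5];  Q = [1, 3, 4, 7, 8] / [2] / [5] / [6]
Final shape: (5, 1, 1, 1).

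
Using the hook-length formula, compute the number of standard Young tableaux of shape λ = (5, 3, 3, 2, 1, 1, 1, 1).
# SYT of shape (5, 3, 3, 2, 1, 1, 1, 1) = 1701700

Hook-length formula: f^λ = n! / Π hook(c), product over all cells c of the Young diagram. For λ = (5, 3, 3, 2, 1, 1, 1, 1), n = 17 boxes. Hook lengths by row (left-to-right, top-to-bottom): [12, 7, 5, 2, 1]; [9, 4, 2]; [8, 3, 1]; [6, 1]; [4]; [3]; [2]; [1]. Product of hooks = 209018880. So f^λ = 17! / 209018880 = 355687428096000 / 209018880 = 1701700.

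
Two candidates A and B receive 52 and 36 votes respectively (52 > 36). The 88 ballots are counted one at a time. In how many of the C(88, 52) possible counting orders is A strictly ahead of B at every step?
Strict-lead orderings = 1123976013374240437891608

Total orderings of the 88 votes with 52 for A: C(88, 52) = 6181868073558322408403844. By the Bertrand ballot formula (Cycle Lemma / reflection principle), the number of orderings in which A is strictly ahead of B throughout is (p − q)/(p + q) · C(p + q, p) = (52 − 36)/(52 + 36) · 6181868073558322408403844 = 1123976013374240437891608.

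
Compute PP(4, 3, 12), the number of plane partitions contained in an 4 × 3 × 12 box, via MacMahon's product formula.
PP(4, 3, 12) = 176729280

Evaluate the triple product over i = 1..4, j = 1..3, k = 1..12. The factors are (2/1) · (3/2) · (4/3) · (5/4) · (6/5) · (7/6) · (8/7) · (9/8) · … (144 factors total). The numerators and denominators telescope so the product is an integer; carrying out the multiplication exactly gives PP(4, 3, 12) = 176729280.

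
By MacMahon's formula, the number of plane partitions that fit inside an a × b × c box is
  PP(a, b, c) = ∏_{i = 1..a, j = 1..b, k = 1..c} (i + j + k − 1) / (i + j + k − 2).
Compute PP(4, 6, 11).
PP(4, 6, 11) = 14675134144320

Evaluate the triple product over i = 1..4, j = 1..6, k = 1..11. The factors are (2/1) · (3/2) · (4/3) · (5/4) · (6/5) · (7/6) · (8/7) · (9/8) · … (264 factors total). The numerators and denominators telescope so the product is an integer; carrying out the multiplication exactly gives PP(4, 6, 11) = 14675134144320.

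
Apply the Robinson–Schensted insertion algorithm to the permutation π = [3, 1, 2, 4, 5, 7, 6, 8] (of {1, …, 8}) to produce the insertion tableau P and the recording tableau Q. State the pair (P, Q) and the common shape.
P = [1, 2, 4, 5, 6, 8] / [3, 7];  Q = [1, 3, 4, 5, 6, 8] / [2, 7];  common shape = (6, 2)

Row-insert the values π_1, π_2, … into P one at a time, bumping the leftmost entry strictly greater than the inserted value down to the next row. The recording tableau Q records, in position (i, j), the step at which that cell was added to P.
  Insert 3 (step 1): P = [3];  Q = [1]
  Insert 1 (step 2): P = [1] / [3];  Q = [1] / [2]
  Insert 2 (step 3): P = [1, 2] / [3];  Q = [1, 3] / [2]
  Insert 4 (step 4): P = [1, 2, 4] / [3];  Q = [1, 3, 4] / [2]
  Insert 5 (step 5): P = [1, 2, 4, 5] / [3];  Q = [1, 3, 4, 5] / [2]
  Insert 7 (step 6): P = [1, 2, 4, 5, 7] / [3];  Q = [1, 3, 4, 5, 6] / [2]
  Insert 6 (step 7): P = [1, 2, 4, 5, 6] / [3, 7];  Q = [1, 3, 4, 5, 6] / [2, 7]
  Insert 8 (step 8): P = [1, 2, 4, 5, 6, 8] / [3, 7];  Q = [1, 3, 4, 5, 6, 8] / [2, 7]
Final shape: (6, 2).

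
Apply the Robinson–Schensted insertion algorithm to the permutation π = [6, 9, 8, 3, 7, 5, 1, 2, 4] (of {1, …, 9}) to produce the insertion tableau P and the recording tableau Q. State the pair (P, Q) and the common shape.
P = [1, 2, 4] / [3, 5] / [6, 7] / [8] / [9];  Q = [1, 2, 9] / [3, 5] / [4, 8] / [6] / [7];  common shape = (3, 2, 2, 1, 1)

Row-insert the values π_1, π_2, … into P one at a time, bumping the leftmost entry strictly greater than the inserted value down to the next row. The recording tableau Q records, in position (i, j), the step at which that cell was added to P.
  Insert 6 (step 1): P = [6];  Q = [1]
  Insert 9 (step 2): P = [6, 9];  Q = [1, 2]
  Insert 8 (step 3): P = [6, 8] / [9];  Q = [1, 2] / [3]
  Insert 3 (step 4): P = [3, 8] / [6] / [9];  Q = [1, 2] / [3] / [4]
  Insert 7 (step 5): P = [3, 7] / [6, 8] / [9];  Q = [1, 2] / [3, 5] / [4]
  Insert 5 (step 6): P = [3, 5] / [6, 7] / [8] / [9];  Q = [1, 2] / [3, 5] / [4] / [6]
  Insert 1 (step 7): P = [1, 5] / [3, 7] / [6] / [8] / [9];  Q = [1, 2] / [3, 5] / [4] / [6] / [7]
  Insert 2 (step 8): P = [1, 2] / [3, 5] / [6, 7] / [8] / [9];  Q = [1, 2] / [3, 5] / [4, 8] / [6] / [7]
  Insert 4 (step 9): P = [1, 2, 4] / [3, 5] / [6, 7] / [8] / [9];  Q = [1, 2, 9] / [3, 5] / [4, 8] / [6] / [7]
Final shape: (3, 2, 2, 1, 1).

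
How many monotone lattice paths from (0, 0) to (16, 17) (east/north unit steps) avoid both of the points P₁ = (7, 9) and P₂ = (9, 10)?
Number of paths = 689441654

Inclusion–exclusion. Total paths: C(33, 16) = 1166803110. Through P₁: C(16, 7)·C(17, 9) = 278106400. Through P₂: C(19, 9)·C(14, 7) = 317041296. Since P₁ is strictly southwest of P₂, a monotone path through both must visit P₁ then P₂; paths through both = C(16, 7)·C(3, 2)·C(14, 7) = 117786240. Avoid both = 1166803110 − 278106400 − 317041296 + 117786240 = 689441654.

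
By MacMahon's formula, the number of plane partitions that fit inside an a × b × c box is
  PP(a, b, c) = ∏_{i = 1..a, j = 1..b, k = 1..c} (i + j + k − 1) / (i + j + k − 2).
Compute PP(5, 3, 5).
PP(5, 3, 5) = 731808

Evaluate the triple product over i = 1..5, j = 1..3, k = 1..5. The factors are (2/1) · (3/2) · (4/3) · (5/4) · (6/5) · (3/2) · (4/3) · (5/4) · … (75 factors total). The numerators and denominators telescope so the product is an integer; carrying out the multiplication exactly gives PP(5, 3, 5) = 731808.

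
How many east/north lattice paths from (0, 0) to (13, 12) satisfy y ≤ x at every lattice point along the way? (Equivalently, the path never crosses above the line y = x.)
Number of paths = 742900

By the reflection principle (André's argument), the number of monotone paths to (13, 12) with n ≤ m that never go above y = x is C(25, 13) − C(25, 14) = 5200300 − 4457400 = 742900.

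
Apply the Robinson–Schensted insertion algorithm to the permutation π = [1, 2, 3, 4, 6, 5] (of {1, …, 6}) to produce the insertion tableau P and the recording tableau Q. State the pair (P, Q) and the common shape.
P = [1, 2, 3, 4, 5] / [6];  Q = [1, 2, 3, 4, 5] / [6];  common shape = (5, 1)

Row-insert the values π_1, π_2, … into P one at a time, bumping the leftmost entry strictly greater than the inserted value down to the next row. The recording tableau Q records, in position (i, j), the step at which that cell was added to P.
  Insert 1 (step 1): P = [1];  Q = [1]
  Insert 2 (step 2): P = [1, 2];  Q = [1, 2]
  Insert 3 (step 3): P = [1, 2, 3];  Q = [1, 2, 3]
  Insert 4 (step 4): P = [1, 2, 3, 4];  Q = [1, 2, 3, 4]
  Insert 6 (step 5): P = [1, 2, 3, 4, 6];  Q = [1, 2, 3, 4, 5]
  Insert 5 (step 6): P = [1, 2, 3, 4, 5] / [6];  Q = [1, 2, 3, 4, 5] / [6]
Final shape: (5, 1).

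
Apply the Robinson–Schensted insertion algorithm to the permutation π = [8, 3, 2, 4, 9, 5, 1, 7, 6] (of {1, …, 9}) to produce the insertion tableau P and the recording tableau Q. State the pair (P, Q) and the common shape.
P = [1, 4, 5, 6] / [2, 7] / [3, 9] / [8];  Q = [1, 4, 5, 8] / [2, 6] / [3, 9] / [7];  common shape = (4, 2, 2, 1)

Row-insert the values π_1, π_2, … into P one at a time, bumping the leftmost entry strictly greater than the inserted value down to the next row. The recording tableau Q records, in position (i, j), the step at which that cell was added to P.
  Insert 8 (step 1): P = [8];  Q = [1]
  Insert 3 (step 2): P = [3] / [8];  Q = [1] / [2]
  Insert 2 (step 3): P = [2] / [3] / [8];  Q = [1] / [2] / [3]
  Insert 4 (step 4): P = [2, 4] / [3] / [8];  Q = [1, 4] / [2] / [3]
  Insert 9 (step 5): P = [2, 4, 9] / [3] / [8];  Q = [1, 4, 5] / [2] / [3]
  Insert 5 (step 6): P = [2, 4, 5] / [3, 9] / [8];  Q = [1, 4, 5] / [2, 6] / [3]
  Insert 1 (step 7): P = [1, 4, 5] / [2, 9] / [3] / [8];  Q = [1, 4, 5] / [2, 6] / [3] / [7]
  Insert 7 (step 8): P = [1, 4, 5, 7] / [2, 9] / [3] / [8];  Q = [1, 4, 5, 8] / [2, 6] / [3] / [7]
  Insert 6 (step 9): P = [1, 4, 5, 6] / [2, 7] / [3, 9] / [8];  Q = [1, 4, 5, 8] / [2, 6] / [3, 9] / [7]
Final shape: (4, 2, 2, 1).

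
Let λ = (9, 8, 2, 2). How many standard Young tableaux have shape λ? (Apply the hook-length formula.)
# SYT of shape (9, 8, 2, 2) = 24690120

Hook-length formula: f^λ = n! / Π hook(c), product over all cells c of the Young diagram. For λ = (9, 8, 2, 2), n = 21 boxes. Hook lengths by row (left-to-right, top-to-bottom): [12, 11, 8, 7, 6, 5, 4, 3, 1]; [10, 9, 6, 5, 4, 3, 2, 1]; [3, 2]; [2, 1]. Product of hooks = 2069286912000. So f^λ = 21! / 2069286912000 = 51090942171709440000 / 2069286912000 = 24690120.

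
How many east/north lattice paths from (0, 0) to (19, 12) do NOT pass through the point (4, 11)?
Number of paths = 141098685

Total paths from (0, 0) to (19, 12): C(31, 19) = 141120525. Paths through (4, 11): (paths (0, 0) → (4, 11)) × (paths (4, 11) → (19, 12)) = C(15, 4) · C(16, 15) = 1365 · 16 = 21840. Avoidance count = 141120525 − 21840 = 141098685.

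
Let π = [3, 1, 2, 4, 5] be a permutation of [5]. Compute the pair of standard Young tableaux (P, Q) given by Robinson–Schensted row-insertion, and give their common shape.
P = [1, 2, 4, 5] / [3];  Q = [1, 3, 4, 5] / [2];  common shape = (4, 1)

Row-insert the values π_1, π_2, … into P one at a time, bumping the leftmost entry strictly greater than the inserted value down to the next row. The recording tableau Q records, in position (i, j), the step at which that cell was added to P.
  Insert 3 (step 1): P = [3];  Q = [1]
  Insert 1 (step 2): P = [1] / [3];  Q = [1] / [2]
  Insert 2 (step 3): P = [1, 2] / [3];  Q = [1, 3] / [2]
  Insert 4 (step 4): P = [1, 2, 4] / [3];  Q = [1, 3, 4] / [2]
  Insert 5 (step 5): P = [1, 2, 4, 5] / [3];  Q = [1, 3, 4, 5] / [2]
Final shape: (4, 1).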